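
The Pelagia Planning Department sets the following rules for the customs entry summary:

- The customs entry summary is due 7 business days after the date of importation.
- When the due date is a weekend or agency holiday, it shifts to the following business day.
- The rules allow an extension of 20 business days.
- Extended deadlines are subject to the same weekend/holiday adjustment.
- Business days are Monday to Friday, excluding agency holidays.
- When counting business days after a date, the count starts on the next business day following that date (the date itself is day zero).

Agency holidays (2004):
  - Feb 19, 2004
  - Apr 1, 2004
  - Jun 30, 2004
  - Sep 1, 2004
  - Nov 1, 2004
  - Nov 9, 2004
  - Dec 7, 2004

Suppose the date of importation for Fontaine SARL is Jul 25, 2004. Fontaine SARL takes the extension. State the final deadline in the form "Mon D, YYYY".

Aug 31, 2004

Counting 7 business days after Jul 25, 2004 (skipping weekends and listed holidays) reaches Aug 3, 2004.
Since Aug 3, 2004 is a Tuesday and not a holiday, the date is unchanged.
Counting 20 further business days from Aug 3, 2004 reaches Aug 31, 2004.
Aug 31, 2004 is a Tuesday and not a listed holiday, so it stands.
So the filing is due Aug 31, 2004.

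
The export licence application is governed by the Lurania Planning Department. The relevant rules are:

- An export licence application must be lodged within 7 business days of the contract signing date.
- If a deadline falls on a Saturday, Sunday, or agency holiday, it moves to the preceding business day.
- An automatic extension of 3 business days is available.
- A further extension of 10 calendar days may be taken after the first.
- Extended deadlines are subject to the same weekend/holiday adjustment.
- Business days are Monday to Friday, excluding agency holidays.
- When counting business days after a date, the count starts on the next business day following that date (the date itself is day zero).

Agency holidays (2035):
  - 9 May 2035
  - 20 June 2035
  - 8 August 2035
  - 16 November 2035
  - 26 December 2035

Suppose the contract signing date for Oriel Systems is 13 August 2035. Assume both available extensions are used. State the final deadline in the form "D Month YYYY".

Counting 7 business days after 13 August 2035 (skipping weekends and listed holidays) reaches 22 August 2035.
22 August 2035 is a Wednesday and not a listed holiday, so it stands.
Counting 3 further business days from 22 August 2035 reaches 27 August 2035.
27 August 2035 (Monday) is already a business day.
The 10-calendar-day extension moves the deadline from 27 August 2035 to 6 September 2035.
6 September 2035 (Thursday) is already a business day.
Final deadline: 6 September 2035.

6 September 2035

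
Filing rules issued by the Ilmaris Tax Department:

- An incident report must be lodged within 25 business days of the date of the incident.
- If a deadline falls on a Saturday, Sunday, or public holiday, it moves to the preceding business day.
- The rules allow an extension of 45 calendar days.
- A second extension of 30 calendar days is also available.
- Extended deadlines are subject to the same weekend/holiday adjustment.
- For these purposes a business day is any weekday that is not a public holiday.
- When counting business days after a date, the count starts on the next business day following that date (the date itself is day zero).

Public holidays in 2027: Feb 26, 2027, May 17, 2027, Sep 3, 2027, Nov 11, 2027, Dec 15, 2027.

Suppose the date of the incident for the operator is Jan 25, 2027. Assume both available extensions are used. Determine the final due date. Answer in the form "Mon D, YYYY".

25 business days after Jan 25, 2027, excluding weekends and holidays, is Mar 2, 2027.
Since Mar 2, 2027 is a Tuesday and not a holiday, the date is unchanged.
The 45-calendar-day extension moves the deadline from Mar 2, 2027 to Apr 16, 2027.
Apr 16, 2027 (Friday) is already a business day.
The 30-calendar-day extension moves the deadline from Apr 16, 2027 to May 16, 2027.
May 16, 2027 is a Sunday; the preceding business day is May 14, 2027 (Friday).
Deadline: May 14, 2027.

May 14, 2027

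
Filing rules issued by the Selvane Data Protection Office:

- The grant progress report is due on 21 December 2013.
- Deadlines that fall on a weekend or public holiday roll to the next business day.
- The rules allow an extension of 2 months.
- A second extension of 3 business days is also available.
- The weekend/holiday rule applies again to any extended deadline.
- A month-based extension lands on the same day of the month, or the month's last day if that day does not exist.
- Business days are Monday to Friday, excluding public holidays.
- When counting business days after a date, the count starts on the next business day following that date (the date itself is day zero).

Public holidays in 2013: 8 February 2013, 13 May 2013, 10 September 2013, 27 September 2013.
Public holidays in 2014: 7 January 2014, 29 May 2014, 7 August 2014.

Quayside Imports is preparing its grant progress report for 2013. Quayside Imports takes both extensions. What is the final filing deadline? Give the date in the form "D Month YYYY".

The statutory due date is 21 December 2013.
Because 21 December 2013 is a Saturday, the deadline becomes 23 December 2013 (Monday).
Add 2 months to 23 December 2013: 23 February 2014.
23 February 2014 is a Sunday, so it moves to the next business day, 24 February 2014 (Monday).
Counting 3 further business days from 24 February 2014 reaches 27 February 2014.
27 February 2014 falls on a Thursday, which is a business day, so no adjustment is needed.
The final due date is 27 February 2014.

27 February 2014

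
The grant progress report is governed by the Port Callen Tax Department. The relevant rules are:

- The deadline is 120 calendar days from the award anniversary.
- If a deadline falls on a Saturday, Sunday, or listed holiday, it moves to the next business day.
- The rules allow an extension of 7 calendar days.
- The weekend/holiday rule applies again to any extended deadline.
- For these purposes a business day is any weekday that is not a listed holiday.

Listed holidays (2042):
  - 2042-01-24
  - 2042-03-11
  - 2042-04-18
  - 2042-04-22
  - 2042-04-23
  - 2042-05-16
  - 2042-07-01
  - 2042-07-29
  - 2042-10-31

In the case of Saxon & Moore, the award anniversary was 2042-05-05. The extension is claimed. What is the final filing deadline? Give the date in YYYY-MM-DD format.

2042-09-09

From 2042-05-05, 120 calendar days later is 2042-09-02.
2042-09-02 falls on a Tuesday, which is a business day, so no adjustment is needed.
The 7-calendar-day extension moves the deadline from 2042-09-02 to 2042-09-09.
Since 2042-09-09 is a Tuesday and not a holiday, the date is unchanged.
So the filing is due 2042-09-09.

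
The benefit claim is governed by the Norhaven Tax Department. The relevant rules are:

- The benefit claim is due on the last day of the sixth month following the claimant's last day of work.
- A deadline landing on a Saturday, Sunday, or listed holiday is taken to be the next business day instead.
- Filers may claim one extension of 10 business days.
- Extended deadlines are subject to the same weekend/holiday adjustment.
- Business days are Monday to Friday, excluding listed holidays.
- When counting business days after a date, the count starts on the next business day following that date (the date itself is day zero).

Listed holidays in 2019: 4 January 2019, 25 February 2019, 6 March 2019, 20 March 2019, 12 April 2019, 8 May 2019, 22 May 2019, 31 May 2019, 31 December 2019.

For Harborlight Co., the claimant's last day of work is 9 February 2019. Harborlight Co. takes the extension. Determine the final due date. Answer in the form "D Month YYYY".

The sixth month after 9 February 2019 is August 2019, whose last day is 31 August 2019.
31 August 2019 is a Saturday, so it moves to the next business day, 2 September 2019 (Monday).
Counting 10 further business days from 2 September 2019 reaches 16 September 2019.
16 September 2019 (Monday) is already a business day.
Final deadline: 16 September 2019.

16 September 2019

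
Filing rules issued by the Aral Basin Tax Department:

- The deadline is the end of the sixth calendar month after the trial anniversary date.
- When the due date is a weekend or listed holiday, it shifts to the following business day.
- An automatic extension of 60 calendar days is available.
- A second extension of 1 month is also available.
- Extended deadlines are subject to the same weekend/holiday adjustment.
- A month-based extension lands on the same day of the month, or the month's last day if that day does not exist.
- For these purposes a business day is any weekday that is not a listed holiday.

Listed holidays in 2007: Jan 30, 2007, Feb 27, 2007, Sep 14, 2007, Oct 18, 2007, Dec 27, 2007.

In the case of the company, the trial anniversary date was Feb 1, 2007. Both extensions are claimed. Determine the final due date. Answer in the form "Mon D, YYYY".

Nov 30, 2007

The sixth month after Feb 1, 2007 is August 2007, whose last day is Aug 31, 2007.
Aug 31, 2007 is a Friday and not a listed holiday, so it stands.
The 60-calendar-day extension moves the deadline from Aug 31, 2007 to Oct 30, 2007.
Oct 30, 2007 (Tuesday) is already a business day.
Applying the 1 month extension: 1 month after Oct 30, 2007 is Nov 30, 2007.
Since Nov 30, 2007 is a Friday and not a holiday, the date is unchanged.
Deadline: Nov 30, 2007.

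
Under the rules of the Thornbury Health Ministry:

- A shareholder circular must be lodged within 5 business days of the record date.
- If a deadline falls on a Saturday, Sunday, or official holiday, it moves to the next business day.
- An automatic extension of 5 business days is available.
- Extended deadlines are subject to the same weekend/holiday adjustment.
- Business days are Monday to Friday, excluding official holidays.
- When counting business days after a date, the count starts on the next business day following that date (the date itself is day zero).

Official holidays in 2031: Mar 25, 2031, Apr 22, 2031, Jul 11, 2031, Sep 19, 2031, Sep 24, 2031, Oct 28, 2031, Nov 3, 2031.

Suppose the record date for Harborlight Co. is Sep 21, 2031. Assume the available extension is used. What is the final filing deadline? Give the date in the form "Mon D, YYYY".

Oct 6, 2031

5 business days after Sep 21, 2031, excluding weekends and holidays, is Sep 29, 2031.
Sep 29, 2031 falls on a Monday, which is a business day, so no adjustment is needed.
Counting 5 further business days from Sep 29, 2031 reaches Oct 6, 2031.
Oct 6, 2031 falls on a Monday, which is a business day, so no adjustment is needed.
So the filing is due Oct 6, 2031.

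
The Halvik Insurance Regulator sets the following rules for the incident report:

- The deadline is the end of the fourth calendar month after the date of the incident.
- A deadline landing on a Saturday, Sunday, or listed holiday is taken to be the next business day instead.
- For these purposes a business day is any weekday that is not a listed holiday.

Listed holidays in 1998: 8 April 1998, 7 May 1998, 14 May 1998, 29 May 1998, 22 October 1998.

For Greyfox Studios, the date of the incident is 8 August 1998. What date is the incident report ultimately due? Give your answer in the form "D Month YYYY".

4 months after 8 August 1998 falls in December 1998; the last day of that month is 31 December 1998.
31 December 1998 (Thursday) is already a business day.
So the filing is due 31 December 1998.

31 December 1998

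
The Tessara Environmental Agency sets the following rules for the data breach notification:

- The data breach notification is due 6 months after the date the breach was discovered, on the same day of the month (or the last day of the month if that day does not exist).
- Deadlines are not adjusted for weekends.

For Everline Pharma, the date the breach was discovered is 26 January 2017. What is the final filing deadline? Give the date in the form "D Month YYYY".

6 months from 26 January 2017 is 26 July 2017.
26 July 2017 falls on a Wednesday. The rules make no weekend/holiday allowance, so it remains 26 July 2017.
Deadline: 26 July 2017.

26 July 2017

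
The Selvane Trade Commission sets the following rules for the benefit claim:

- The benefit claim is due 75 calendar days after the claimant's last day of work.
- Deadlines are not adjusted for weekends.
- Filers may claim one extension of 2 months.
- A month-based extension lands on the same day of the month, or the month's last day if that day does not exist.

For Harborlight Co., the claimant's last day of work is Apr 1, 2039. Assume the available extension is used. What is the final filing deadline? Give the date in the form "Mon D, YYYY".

Aug 15, 2039

From Apr 1, 2039, 75 calendar days later is Jun 15, 2039.
Jun 15, 2039 falls on a Wednesday. The rules make no weekend/holiday allowance, so it remains Jun 15, 2039.
Add 2 months to Jun 15, 2039: Aug 15, 2039.
No adjustment is made for weekends or holidays, so Aug 15, 2039 stands.
Deadline: Aug 15, 2039.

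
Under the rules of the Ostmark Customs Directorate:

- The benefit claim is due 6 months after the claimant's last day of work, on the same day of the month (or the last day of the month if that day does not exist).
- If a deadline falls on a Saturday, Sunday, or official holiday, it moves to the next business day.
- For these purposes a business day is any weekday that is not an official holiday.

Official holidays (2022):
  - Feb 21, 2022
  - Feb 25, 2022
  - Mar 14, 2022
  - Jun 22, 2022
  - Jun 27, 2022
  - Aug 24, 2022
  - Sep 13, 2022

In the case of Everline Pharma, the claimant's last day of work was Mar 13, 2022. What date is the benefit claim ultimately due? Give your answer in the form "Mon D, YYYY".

Sep 14, 2022

Moving 6 months forward from Mar 13, 2022 on the corresponding day gives Sep 13, 2022.
Sep 13, 2022 is a listed holiday, so it moves to the next business day, Sep 14, 2022 (Wednesday).
Final deadline: Sep 14, 2022.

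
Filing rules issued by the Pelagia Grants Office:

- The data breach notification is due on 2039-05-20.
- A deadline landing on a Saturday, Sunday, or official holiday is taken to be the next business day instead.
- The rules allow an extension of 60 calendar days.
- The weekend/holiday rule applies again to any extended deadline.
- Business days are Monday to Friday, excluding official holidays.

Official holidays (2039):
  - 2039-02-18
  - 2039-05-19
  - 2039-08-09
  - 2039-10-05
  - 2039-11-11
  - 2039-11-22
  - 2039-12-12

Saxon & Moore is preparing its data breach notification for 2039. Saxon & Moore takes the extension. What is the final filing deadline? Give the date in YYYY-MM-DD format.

The statutory due date is 2039-05-20.
Since 2039-05-20 is a Friday and not a holiday, the date is unchanged.
The 60-calendar-day extension moves the deadline from 2039-05-20 to 2039-07-19.
2039-07-19 falls on a Tuesday, which is a business day, so no adjustment is needed.
The final due date is 2039-07-19.

2039-07-19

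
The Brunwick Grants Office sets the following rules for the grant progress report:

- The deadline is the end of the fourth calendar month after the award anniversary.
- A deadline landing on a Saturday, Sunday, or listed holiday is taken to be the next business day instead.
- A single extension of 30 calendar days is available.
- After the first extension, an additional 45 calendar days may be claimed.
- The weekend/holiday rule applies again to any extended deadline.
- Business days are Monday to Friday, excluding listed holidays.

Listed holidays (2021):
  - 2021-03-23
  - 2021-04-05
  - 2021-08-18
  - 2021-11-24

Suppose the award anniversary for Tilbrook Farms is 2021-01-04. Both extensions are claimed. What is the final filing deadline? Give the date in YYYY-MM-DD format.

The fourth month after 2021-01-04 is May 2021, whose last day is 2021-05-31.
Since 2021-05-31 is a Monday and not a holiday, the date is unchanged.
Applying the 30-calendar-day extension: 2021-05-31 + 30 days = 2021-06-30.
2021-06-30 is a Wednesday and not a listed holiday, so it stands.
Add the 45 calendar-day extension to 2021-06-30: 2021-08-14.
2021-08-14 is a Saturday, so it moves to the next business day, 2021-08-16 (Monday).
So the filing is due 2021-08-16.

2021-08-16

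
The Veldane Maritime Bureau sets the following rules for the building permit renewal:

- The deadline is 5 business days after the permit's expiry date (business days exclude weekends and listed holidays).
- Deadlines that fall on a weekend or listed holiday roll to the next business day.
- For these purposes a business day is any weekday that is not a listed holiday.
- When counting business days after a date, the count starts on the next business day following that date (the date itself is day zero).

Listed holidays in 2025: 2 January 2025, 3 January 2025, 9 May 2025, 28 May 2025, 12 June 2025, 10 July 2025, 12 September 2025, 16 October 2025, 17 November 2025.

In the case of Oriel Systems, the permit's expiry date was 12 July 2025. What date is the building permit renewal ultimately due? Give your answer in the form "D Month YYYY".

Starting the day after 12 July 2025 and counting 5 business days lands on 18 July 2025.
18 July 2025 (Friday) is already a business day.
Final deadline: 18 July 2025.

18 July 2025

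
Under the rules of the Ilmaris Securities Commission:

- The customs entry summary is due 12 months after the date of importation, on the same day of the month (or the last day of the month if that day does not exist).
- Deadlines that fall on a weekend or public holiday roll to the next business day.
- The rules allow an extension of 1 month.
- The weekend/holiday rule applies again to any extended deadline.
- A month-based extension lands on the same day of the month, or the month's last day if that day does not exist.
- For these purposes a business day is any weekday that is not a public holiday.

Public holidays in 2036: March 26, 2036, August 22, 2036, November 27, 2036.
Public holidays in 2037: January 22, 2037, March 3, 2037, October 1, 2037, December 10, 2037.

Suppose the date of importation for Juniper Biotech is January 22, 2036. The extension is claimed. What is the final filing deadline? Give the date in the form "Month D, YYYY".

12 months from January 22, 2036 is January 22, 2037.
January 22, 2037 falls on a listed holiday. Rolling to the next business day gives January 23, 2037, a Friday.
Add 1 month to January 23, 2037: February 23, 2037.
February 23, 2037 is a Monday and not a listed holiday, so it stands.
Final deadline: February 23, 2037.

February 23, 2037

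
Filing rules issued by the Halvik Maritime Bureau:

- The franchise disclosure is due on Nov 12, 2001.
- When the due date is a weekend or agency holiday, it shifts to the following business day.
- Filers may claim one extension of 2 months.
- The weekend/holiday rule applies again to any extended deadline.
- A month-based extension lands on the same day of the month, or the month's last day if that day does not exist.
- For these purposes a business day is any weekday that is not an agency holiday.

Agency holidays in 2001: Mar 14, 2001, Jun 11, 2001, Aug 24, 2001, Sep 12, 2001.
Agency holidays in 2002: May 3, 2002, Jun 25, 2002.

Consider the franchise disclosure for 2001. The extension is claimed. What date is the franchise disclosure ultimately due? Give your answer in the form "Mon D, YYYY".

Jan 14, 2002

Start from the fixed due date, Nov 12, 2001.
Nov 12, 2001 falls on a Monday, which is a business day, so no adjustment is needed.
Applying the 2 months extension: 2 months after Nov 12, 2001 is Jan 12, 2002.
Jan 12, 2002 is a Saturday, so it moves to the next business day, Jan 14, 2002 (Monday).
Deadline: Jan 14, 2002.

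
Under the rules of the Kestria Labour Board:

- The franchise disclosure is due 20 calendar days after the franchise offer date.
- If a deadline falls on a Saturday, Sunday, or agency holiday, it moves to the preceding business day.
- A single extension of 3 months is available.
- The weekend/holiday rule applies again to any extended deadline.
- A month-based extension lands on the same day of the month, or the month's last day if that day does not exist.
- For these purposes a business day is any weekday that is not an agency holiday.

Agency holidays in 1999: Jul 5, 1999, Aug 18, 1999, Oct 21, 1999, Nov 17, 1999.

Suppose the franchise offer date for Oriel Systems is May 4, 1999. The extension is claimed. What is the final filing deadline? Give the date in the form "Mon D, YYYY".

Adding 20 calendar days to May 4, 1999 gives May 24, 1999.
Since May 24, 1999 is a Monday and not a holiday, the date is unchanged.
Applying the 3 months extension: 3 months after May 24, 1999 is Aug 24, 1999.
Since Aug 24, 1999 is a Tuesday and not a holiday, the date is unchanged.
Deadline: Aug 24, 1999.

Aug 24, 1999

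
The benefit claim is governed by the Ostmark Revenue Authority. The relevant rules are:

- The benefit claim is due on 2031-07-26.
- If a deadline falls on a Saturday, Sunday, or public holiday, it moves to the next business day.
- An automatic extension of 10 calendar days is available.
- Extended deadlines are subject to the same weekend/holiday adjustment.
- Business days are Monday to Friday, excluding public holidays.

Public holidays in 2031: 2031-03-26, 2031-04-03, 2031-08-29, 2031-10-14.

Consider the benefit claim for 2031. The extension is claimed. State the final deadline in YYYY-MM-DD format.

The statutory due date is 2031-07-26.
2031-07-26 falls on a Saturday. Rolling to the next business day gives 2031-07-28, a Monday.
The 10-calendar-day extension moves the deadline from 2031-07-28 to 2031-08-07.
2031-08-07 falls on a Thursday, which is a business day, so no adjustment is needed.
Deadline: 2031-08-07.

2031-08-07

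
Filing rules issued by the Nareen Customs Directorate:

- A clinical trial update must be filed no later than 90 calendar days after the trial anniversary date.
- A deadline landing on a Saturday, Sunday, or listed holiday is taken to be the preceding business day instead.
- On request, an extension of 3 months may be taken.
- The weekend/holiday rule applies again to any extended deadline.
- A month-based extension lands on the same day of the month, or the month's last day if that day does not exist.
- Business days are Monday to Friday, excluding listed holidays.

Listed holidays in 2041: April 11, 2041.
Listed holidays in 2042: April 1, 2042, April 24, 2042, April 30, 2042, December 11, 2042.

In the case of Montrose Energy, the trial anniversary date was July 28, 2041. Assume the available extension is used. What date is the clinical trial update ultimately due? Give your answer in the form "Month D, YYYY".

Trigger date July 28, 2041 + 90 calendar days = October 26, 2041.
Because October 26, 2041 is a Saturday, the deadline becomes October 25, 2041 (Friday).
Add 3 months to October 25, 2041: January 25, 2042.
January 25, 2042 is a Saturday; the preceding business day is January 24, 2042 (Friday).
Final deadline: January 24, 2042.

January 24, 2042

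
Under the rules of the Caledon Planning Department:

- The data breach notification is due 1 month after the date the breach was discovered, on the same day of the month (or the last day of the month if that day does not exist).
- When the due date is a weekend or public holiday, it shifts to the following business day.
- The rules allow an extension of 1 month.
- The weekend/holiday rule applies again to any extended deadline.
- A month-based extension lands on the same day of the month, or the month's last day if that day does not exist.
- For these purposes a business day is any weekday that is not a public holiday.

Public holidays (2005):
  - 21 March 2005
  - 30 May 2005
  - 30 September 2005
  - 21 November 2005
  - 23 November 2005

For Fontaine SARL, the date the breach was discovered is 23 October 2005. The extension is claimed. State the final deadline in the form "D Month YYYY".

26 December 2005

Moving 1 month forward from 23 October 2005 on the corresponding day gives 23 November 2005.
23 November 2005 falls on a listed holiday. Rolling to the next business day gives 24 November 2005, a Thursday.
The 1 month extension carries 24 November 2005 to 24 December 2005.
Because 24 December 2005 is a Saturday, the deadline becomes 26 December 2005 (Monday).
So the filing is due 26 December 2005.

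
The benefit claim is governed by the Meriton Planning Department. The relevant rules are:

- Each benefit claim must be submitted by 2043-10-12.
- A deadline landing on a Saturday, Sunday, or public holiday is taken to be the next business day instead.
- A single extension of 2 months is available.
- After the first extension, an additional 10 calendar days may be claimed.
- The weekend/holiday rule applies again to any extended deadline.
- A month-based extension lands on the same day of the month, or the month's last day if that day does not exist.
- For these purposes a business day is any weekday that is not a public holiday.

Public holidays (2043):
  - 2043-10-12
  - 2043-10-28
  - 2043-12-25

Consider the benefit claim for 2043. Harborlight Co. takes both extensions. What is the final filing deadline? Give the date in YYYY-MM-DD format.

2043-12-24

Start from the fixed due date, 2043-10-12.
2043-10-12 falls on a listed holiday. Rolling to the next business day gives 2043-10-13, a Tuesday.
The 2 months extension carries 2043-10-13 to 2043-12-13.
2043-12-13 is a Sunday; the next business day is 2043-12-14 (Monday).
Applying the 10-calendar-day extension: 2043-12-14 + 10 days = 2043-12-24.
Since 2043-12-24 is a Thursday and not a holiday, the date is unchanged.
Deadline: 2043-12-24.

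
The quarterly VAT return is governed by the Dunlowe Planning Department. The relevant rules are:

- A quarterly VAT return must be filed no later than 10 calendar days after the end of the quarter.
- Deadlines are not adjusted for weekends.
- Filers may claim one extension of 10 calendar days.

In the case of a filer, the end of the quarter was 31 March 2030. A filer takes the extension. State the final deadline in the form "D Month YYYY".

Trigger date 31 March 2030 + 10 calendar days = 10 April 2030.
No adjustment is made for weekends or holidays, so 10 April 2030 stands.
The 10-calendar-day extension moves the deadline from 10 April 2030 to 20 April 2030.
20 April 2030 falls on a Saturday. The rules make no weekend/holiday allowance, so it remains 20 April 2030.
The final due date is 20 April 2030.

20 April 2030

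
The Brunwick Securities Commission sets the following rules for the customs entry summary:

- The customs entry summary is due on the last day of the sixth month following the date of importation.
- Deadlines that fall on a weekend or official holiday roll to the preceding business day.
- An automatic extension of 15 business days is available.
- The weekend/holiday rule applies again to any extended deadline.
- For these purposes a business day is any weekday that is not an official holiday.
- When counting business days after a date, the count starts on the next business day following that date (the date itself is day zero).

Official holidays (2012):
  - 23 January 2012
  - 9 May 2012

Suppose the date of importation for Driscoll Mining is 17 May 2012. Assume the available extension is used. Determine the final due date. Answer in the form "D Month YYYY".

6 months after 17 May 2012 falls in November 2012; the last day of that month is 30 November 2012.
Since 30 November 2012 is a Friday and not a holiday, the date is unchanged.
The 15-business-day extension runs from 30 November 2012 to 21 December 2012.
Since 21 December 2012 is a Friday and not a holiday, the date is unchanged.
The final due date is 21 December 2012.

21 December 2012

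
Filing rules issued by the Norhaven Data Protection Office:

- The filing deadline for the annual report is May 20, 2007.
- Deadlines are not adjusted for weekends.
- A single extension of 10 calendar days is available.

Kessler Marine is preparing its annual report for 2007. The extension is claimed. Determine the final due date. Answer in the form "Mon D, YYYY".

May 30, 2007

The stated deadline is May 20, 2007.
May 20, 2007 falls on a Sunday. The rules make no weekend/holiday allowance, so it remains May 20, 2007.
Applying the 10-calendar-day extension: May 20, 2007 + 10 days = May 30, 2007.
May 30, 2007 is a Wednesday; no weekend or holiday adjustment applies.
So the filing is due May 30, 2007.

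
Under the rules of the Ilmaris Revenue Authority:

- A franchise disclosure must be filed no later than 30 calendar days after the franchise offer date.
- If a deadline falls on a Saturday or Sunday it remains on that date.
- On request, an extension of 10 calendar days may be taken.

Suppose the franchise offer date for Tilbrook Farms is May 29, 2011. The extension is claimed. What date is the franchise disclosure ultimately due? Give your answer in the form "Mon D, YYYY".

Trigger date May 29, 2011 + 30 calendar days = Jun 28, 2011.
Jun 28, 2011 is a Tuesday; no weekend or holiday adjustment applies.
The 10-calendar-day extension moves the deadline from Jun 28, 2011 to Jul 8, 2011.
No adjustment is made for weekends or holidays, so Jul 8, 2011 stands.
So the filing is due Jul 8, 2011.

Jul 8, 2011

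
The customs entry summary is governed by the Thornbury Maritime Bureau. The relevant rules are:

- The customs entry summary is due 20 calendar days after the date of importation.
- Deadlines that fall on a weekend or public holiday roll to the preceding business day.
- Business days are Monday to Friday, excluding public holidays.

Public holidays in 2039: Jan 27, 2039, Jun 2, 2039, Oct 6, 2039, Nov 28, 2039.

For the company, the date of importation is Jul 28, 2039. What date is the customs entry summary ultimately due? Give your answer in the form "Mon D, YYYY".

20 calendar days after Jul 28, 2039 is Aug 17, 2039.
Since Aug 17, 2039 is a Wednesday and not a holiday, the date is unchanged.
So the filing is due Aug 17, 2039.

Aug 17, 2039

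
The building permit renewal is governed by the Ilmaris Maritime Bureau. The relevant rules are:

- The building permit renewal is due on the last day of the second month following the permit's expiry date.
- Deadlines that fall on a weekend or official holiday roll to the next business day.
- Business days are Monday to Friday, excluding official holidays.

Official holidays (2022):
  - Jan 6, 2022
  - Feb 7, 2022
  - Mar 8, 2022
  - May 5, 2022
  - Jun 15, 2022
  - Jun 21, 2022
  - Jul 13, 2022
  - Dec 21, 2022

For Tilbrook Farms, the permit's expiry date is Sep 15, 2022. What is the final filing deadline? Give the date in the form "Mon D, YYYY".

2 months after Sep 15, 2022 is November 2022; that month ends on Nov 30, 2022.
Nov 30, 2022 falls on a Wednesday, which is a business day, so no adjustment is needed.
So the filing is due Nov 30, 2022.

Nov 30, 2022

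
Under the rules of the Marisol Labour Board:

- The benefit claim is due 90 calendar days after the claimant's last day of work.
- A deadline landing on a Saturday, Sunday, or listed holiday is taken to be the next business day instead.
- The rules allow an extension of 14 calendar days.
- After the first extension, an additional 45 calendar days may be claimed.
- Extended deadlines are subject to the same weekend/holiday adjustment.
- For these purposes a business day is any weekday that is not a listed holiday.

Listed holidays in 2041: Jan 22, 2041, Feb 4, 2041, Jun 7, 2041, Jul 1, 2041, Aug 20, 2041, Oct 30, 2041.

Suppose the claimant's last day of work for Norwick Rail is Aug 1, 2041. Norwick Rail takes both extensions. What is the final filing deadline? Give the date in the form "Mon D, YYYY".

Adding 90 calendar days to Aug 1, 2041 gives Oct 30, 2041.
Oct 30, 2041 is a listed holiday, so it moves to the next business day, Oct 31, 2041 (Thursday).
Add the 14 calendar-day extension to Oct 31, 2041: Nov 14, 2041.
Nov 14, 2041 falls on a Thursday, which is a business day, so no adjustment is needed.
Add the 45 calendar-day extension to Nov 14, 2041: Dec 29, 2041.
Because Dec 29, 2041 is a Sunday, the deadline becomes Dec 30, 2041 (Monday).
So the filing is due Dec 30, 2041.

Dec 30, 2041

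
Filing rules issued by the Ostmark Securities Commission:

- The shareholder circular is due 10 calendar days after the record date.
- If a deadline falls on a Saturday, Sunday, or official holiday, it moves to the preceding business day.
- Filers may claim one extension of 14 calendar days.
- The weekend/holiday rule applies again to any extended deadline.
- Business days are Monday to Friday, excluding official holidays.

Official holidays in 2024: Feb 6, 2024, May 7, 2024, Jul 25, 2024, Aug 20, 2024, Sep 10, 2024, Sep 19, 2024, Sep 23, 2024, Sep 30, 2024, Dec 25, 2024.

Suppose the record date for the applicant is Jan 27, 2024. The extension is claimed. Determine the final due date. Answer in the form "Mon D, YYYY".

Feb 19, 2024

Trigger date Jan 27, 2024 + 10 calendar days = Feb 6, 2024.
Feb 6, 2024 falls on a listed holiday. Rolling to the preceding business day gives Feb 5, 2024, a Monday.
Add the 14 calendar-day extension to Feb 5, 2024: Feb 19, 2024.
Feb 19, 2024 falls on a Monday, which is a business day, so no adjustment is needed.
Deadline: Feb 19, 2024.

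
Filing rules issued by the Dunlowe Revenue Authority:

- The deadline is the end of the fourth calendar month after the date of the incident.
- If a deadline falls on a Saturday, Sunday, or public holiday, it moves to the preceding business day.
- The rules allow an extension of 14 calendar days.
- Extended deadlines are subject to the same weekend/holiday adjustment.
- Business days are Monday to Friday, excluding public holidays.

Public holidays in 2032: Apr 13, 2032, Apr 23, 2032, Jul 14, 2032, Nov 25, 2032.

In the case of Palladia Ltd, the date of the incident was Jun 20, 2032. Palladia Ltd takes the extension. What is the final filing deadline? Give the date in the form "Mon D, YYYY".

Nov 12, 2032

4 months after Jun 20, 2032 is October 2032; that month ends on Oct 31, 2032.
Oct 31, 2032 is a Sunday; the preceding business day is Oct 29, 2032 (Friday).
Add the 14 calendar-day extension to Oct 29, 2032: Nov 12, 2032.
Nov 12, 2032 (Friday) is already a business day.
The final due date is Nov 12, 2032.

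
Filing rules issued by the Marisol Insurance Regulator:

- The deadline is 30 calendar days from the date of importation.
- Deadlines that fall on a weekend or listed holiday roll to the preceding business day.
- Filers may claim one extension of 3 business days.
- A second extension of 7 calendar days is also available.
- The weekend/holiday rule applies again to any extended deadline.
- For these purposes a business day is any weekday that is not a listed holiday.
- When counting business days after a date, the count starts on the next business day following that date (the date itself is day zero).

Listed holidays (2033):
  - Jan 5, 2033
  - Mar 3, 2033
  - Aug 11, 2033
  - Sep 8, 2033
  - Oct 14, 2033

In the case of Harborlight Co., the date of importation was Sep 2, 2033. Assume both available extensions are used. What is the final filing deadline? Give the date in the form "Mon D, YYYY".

30 calendar days after Sep 2, 2033 is Oct 2, 2033.
Oct 2, 2033 is a Sunday; the preceding business day is Sep 30, 2033 (Friday).
Counting 3 further business days from Sep 30, 2033 reaches Oct 5, 2033.
Oct 5, 2033 is a Wednesday and not a listed holiday, so it stands.
With the 7-day extension, Oct 5, 2033 becomes Oct 12, 2033.
Oct 12, 2033 falls on a Wednesday, which is a business day, so no adjustment is needed.
So the filing is due Oct 12, 2033.

Oct 12, 2033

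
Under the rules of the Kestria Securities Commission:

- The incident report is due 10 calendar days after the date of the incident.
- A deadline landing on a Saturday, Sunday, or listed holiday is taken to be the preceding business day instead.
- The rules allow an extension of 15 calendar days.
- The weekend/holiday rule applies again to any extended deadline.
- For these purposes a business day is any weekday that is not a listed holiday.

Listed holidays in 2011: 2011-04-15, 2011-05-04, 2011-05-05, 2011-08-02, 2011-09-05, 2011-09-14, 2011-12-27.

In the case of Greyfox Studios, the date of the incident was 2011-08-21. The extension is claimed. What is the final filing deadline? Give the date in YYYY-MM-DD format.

2011-09-15

From 2011-08-21, 10 calendar days later is 2011-08-31.
Since 2011-08-31 is a Wednesday and not a holiday, the date is unchanged.
Add the 15 calendar-day extension to 2011-08-31: 2011-09-15.
2011-09-15 falls on a Thursday, which is a business day, so no adjustment is needed.
So the filing is due 2011-09-15.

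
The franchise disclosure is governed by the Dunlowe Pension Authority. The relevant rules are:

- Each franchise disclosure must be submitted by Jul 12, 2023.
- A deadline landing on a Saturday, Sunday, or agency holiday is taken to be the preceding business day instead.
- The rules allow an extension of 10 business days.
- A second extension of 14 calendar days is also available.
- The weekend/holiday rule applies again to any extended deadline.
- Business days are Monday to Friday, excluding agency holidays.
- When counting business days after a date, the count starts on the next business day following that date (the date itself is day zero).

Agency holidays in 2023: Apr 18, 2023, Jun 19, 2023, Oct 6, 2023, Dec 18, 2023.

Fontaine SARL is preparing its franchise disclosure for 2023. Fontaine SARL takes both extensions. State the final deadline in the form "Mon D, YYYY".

Aug 9, 2023

Start from the fixed due date, Jul 12, 2023.
Since Jul 12, 2023 is a Wednesday and not a holiday, the date is unchanged.
The 10-business-day extension runs from Jul 12, 2023 to Jul 26, 2023.
Jul 26, 2023 is a Wednesday and not a listed holiday, so it stands.
Applying the 14-calendar-day extension: Jul 26, 2023 + 14 days = Aug 9, 2023.
Aug 9, 2023 (Wednesday) is already a business day.
The final due date is Aug 9, 2023.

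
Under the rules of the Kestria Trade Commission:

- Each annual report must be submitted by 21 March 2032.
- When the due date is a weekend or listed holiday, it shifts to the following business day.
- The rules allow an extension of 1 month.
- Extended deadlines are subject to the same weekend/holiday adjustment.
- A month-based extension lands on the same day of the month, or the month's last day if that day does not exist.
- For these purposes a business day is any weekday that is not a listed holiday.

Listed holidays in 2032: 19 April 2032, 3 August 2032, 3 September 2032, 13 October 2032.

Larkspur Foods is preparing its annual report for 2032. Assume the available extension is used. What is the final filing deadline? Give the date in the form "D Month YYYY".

22 April 2032

The statutory due date is 21 March 2032.
21 March 2032 is a Sunday, so it moves to the next business day, 22 March 2032 (Monday).
Add 1 month to 22 March 2032: 22 April 2032.
22 April 2032 (Thursday) is already a business day.
Final deadline: 22 April 2032.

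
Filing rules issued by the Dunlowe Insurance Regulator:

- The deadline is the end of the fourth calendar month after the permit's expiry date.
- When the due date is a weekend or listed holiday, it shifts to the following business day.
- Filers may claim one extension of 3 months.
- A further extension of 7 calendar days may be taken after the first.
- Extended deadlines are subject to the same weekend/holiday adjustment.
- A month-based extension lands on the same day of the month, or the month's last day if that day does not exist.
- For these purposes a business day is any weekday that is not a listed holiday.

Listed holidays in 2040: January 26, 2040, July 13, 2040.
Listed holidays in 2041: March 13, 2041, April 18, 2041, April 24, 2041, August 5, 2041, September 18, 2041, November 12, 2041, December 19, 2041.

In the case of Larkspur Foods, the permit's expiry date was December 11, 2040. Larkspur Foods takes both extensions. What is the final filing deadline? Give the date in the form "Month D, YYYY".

August 6, 2041

4 months after December 11, 2040 is April 2041; that month ends on April 30, 2041.
April 30, 2041 falls on a Tuesday, which is a business day, so no adjustment is needed.
Add 3 months to April 30, 2041: July 30, 2041.
July 30, 2041 falls on a Tuesday, which is a business day, so no adjustment is needed.
The 7-calendar-day extension moves the deadline from July 30, 2041 to August 6, 2041.
August 6, 2041 falls on a Tuesday, which is a business day, so no adjustment is needed.
Final deadline: August 6, 2041.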